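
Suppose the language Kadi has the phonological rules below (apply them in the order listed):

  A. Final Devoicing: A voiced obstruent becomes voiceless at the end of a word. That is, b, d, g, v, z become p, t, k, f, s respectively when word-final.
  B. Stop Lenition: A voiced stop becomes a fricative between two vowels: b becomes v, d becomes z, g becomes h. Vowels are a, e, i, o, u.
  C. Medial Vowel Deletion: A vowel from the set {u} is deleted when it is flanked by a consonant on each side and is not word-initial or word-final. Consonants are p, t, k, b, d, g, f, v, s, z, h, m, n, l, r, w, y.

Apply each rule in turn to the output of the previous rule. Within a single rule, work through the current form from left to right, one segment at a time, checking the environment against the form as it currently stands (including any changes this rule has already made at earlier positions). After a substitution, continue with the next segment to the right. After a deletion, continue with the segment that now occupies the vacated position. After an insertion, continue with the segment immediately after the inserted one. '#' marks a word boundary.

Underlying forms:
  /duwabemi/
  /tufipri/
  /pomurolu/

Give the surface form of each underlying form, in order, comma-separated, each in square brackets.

[dwavemi], [tfipri], [pomrolu]

/duwabemi/:
  A Final Devoicing: no change — [duwabemi]
  B Stop Lenition: [duwabemi] → [duwavemi]
  C Medial Vowel Deletion: [duwavemi] → [dwavemi]
/tufipri/:
  A Final Devoicing: no change — [tufipri]
  B Stop Lenition: no change — [tufipri]
  C Medial Vowel Deletion: [tufipri] → [tfipri]
/pomurolu/:
  A Final Devoicing: no change — [pomurolu]
  B Stop Lenition: no change — [pomurolu]
  C Medial Vowel Deletion: [pomurolu] → [pomrolu]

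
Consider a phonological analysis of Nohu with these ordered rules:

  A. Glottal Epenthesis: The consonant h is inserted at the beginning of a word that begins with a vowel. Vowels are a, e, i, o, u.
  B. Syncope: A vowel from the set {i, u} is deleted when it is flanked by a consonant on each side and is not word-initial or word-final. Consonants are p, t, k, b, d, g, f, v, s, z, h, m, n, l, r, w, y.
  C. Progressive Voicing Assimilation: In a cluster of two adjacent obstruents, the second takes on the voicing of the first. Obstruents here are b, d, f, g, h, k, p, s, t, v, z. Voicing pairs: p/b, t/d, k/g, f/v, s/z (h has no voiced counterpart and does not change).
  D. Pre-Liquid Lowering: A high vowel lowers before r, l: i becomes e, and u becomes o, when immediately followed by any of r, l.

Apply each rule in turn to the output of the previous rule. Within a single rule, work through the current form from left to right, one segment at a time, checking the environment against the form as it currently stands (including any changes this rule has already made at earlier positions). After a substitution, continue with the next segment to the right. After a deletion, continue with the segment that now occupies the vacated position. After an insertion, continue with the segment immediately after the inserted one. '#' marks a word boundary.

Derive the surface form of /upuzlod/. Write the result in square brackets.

[hpslod]

A Glottal Epenthesis: [upuzlod] → [hupuzlod]
B Syncope: [hupuzlod] → [hpzlod]
C Progressive Voicing Assimilation: [hpzlod] → [hpslod]
D Pre-Liquid Lowering: no change — [hpslod]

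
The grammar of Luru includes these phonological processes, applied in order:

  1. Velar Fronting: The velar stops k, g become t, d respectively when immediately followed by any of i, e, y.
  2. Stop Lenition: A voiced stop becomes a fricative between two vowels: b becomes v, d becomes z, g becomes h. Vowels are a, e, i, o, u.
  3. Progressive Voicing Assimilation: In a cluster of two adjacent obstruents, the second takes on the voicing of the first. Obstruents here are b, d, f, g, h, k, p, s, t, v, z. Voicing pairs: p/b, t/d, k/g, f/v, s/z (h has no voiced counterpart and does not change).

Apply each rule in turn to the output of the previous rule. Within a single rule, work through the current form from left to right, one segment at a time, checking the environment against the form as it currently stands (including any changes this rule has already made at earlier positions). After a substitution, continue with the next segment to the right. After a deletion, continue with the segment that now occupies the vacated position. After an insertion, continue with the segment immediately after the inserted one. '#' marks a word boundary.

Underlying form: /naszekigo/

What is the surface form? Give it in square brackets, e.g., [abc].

[nassetiho]

1 Velar Fronting: [naszekigo] → [naszetigo]
2 Stop Lenition: [naszetigo] → [naszetiho]
3 Progressive Voicing Assimilation: [naszetiho] → [nassetiho]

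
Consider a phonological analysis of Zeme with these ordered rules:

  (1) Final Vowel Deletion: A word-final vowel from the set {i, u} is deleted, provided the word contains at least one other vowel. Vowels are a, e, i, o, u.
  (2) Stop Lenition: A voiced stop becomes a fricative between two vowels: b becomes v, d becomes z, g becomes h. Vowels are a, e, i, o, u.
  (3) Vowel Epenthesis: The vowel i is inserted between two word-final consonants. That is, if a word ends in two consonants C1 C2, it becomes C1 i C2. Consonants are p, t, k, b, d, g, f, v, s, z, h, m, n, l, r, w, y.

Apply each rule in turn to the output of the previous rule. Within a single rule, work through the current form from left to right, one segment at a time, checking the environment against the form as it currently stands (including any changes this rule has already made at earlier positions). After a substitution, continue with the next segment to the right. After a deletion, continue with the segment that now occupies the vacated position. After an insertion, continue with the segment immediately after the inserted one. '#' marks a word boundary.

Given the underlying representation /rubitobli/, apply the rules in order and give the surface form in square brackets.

[ruvitobil]

(1) Final Vowel Deletion: [rubitobli] → [rubitobl]
(2) Stop Lenition: [rubitobl] → [ruvitobl]
(3) Vowel Epenthesis: [ruvitobl] → [ruvitobil]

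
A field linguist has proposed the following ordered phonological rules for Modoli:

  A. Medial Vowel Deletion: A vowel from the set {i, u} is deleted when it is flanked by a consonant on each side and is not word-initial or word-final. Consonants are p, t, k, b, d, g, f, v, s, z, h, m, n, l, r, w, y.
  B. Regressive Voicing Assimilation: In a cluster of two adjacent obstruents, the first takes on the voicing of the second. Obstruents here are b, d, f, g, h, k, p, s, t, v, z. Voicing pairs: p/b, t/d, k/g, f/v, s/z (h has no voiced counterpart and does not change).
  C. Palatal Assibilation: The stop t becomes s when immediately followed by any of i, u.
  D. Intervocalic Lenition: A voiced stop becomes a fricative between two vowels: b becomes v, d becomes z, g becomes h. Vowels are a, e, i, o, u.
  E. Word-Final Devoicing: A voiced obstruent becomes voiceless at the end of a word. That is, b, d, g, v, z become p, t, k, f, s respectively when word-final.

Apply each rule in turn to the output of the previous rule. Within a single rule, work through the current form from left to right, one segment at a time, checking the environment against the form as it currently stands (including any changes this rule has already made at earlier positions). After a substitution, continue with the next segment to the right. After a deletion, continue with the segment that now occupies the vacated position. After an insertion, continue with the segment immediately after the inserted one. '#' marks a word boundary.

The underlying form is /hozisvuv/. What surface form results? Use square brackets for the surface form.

A Medial Vowel Deletion: [hozisvuv] → [hozsvv]
B Regressive Voicing Assimilation: [hozsvv] → [hoszvv]
C Palatal Assibilation: no change — [hoszvv]
D Intervocalic Lenition: no change — [hoszvv]
E Word-Final Devoicing: [hoszvv] → [hoszvf]

[hoszvf]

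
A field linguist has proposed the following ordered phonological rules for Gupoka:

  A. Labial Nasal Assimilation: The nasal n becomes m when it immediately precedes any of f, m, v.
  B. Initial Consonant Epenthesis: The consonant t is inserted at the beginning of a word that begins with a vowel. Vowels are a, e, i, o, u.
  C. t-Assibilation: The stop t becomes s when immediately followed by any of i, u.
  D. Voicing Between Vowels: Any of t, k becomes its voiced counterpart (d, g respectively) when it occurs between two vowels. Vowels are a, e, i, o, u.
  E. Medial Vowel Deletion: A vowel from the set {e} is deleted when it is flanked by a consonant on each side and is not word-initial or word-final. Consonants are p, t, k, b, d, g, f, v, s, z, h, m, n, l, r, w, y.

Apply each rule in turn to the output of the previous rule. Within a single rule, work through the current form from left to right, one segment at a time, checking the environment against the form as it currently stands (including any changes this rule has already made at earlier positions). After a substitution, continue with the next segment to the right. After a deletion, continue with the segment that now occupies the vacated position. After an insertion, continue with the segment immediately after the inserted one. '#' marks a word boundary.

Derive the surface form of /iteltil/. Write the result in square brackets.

[sidlsil]

A Labial Nasal Assimilation: no change — [iteltil]
B Initial Consonant Epenthesis: [iteltil] → [titeltil]
C t-Assibilation: [titeltil] → [sitelsil]
D Voicing Between Vowels: [sitelsil] → [sidelsil]
E Medial Vowel Deletion: [sidelsil] → [sidlsil]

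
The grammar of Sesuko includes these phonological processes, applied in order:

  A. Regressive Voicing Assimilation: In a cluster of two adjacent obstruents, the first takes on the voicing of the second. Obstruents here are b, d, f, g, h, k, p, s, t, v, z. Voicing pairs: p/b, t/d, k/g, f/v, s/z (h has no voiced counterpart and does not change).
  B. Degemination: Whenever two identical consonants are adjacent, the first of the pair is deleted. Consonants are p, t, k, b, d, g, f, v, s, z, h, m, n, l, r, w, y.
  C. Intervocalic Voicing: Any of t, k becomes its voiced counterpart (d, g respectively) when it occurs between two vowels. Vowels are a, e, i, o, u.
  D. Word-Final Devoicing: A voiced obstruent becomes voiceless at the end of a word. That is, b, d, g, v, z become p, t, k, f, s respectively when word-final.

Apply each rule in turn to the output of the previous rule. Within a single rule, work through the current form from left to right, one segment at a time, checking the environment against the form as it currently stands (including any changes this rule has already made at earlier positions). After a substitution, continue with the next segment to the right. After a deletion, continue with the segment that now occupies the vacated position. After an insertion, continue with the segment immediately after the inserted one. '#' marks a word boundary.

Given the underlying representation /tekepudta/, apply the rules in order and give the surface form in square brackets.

A Regressive Voicing Assimilation: [tekepudta] → [tekeputta]
B Degemination: [tekeputta] → [tekeputa]
C Intervocalic Voicing: [tekeputa] → [tegepuda]
D Word-Final Devoicing: no change — [tegepuda]

[tegepuda]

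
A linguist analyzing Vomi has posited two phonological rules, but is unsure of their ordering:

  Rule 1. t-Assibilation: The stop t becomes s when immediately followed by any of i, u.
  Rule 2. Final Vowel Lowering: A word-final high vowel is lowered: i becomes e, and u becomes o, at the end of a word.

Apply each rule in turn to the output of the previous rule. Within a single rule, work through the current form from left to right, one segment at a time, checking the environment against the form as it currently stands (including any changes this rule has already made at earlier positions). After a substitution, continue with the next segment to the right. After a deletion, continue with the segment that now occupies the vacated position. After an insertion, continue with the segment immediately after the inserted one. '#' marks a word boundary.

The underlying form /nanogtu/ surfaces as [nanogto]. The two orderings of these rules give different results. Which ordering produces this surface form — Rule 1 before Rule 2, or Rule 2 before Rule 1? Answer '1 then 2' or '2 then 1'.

2 then 1

Order 1 then 2:
  1 t-Assibilation: [nanogtu] → [nanogsu]
  2 Final Vowel Lowering: [nanogsu] → [nanogso]
  result: [nanogso]
Order 2 then 1:
  2 Final Vowel Lowering: [nanogtu] → [nanogto]
  1 t-Assibilation: no change — [nanogto]
  result: [nanogto]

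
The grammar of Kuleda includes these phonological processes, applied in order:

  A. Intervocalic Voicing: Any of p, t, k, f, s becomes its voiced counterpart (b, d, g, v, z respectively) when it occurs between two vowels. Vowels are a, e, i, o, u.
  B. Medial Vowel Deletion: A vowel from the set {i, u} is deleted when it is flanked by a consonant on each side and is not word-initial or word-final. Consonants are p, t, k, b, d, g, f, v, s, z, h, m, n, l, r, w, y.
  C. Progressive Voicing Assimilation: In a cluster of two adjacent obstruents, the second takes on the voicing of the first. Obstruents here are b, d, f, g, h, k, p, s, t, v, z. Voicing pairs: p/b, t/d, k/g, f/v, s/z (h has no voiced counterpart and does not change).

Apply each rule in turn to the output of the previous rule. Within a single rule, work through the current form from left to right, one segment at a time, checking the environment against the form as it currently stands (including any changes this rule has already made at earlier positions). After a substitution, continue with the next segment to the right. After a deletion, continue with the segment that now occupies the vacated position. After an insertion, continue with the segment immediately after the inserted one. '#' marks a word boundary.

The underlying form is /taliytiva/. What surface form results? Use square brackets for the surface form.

A Intervocalic Voicing: no change — [taliytiva]
B Medial Vowel Deletion: [taliytiva] → [talytva]
C Progressive Voicing Assimilation: [talytva] → [talytfa]

[talytfa]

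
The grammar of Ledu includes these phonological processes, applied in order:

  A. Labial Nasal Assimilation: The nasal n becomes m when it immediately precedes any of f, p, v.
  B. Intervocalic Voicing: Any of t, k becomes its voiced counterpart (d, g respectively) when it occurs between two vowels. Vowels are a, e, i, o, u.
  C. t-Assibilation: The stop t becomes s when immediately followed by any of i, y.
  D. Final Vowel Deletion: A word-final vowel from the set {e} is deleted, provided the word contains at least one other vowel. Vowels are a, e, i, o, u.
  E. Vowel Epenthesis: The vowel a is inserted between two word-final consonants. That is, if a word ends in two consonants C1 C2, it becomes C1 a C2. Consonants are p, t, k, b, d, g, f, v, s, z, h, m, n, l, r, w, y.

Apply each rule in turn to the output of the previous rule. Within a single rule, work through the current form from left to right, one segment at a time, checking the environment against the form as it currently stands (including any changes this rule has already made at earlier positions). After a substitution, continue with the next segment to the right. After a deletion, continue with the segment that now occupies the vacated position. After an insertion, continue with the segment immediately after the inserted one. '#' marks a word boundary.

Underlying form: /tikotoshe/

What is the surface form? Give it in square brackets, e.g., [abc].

[sigodosah]

A Labial Nasal Assimilation: no change — [tikotoshe]
B Intervocalic Voicing: [tikotoshe] → [tigodoshe]
C t-Assibilation: [tigodoshe] → [sigodoshe]
D Final Vowel Deletion: [sigodoshe] → [sigodosh]
E Vowel Epenthesis: [sigodosh] → [sigodosah]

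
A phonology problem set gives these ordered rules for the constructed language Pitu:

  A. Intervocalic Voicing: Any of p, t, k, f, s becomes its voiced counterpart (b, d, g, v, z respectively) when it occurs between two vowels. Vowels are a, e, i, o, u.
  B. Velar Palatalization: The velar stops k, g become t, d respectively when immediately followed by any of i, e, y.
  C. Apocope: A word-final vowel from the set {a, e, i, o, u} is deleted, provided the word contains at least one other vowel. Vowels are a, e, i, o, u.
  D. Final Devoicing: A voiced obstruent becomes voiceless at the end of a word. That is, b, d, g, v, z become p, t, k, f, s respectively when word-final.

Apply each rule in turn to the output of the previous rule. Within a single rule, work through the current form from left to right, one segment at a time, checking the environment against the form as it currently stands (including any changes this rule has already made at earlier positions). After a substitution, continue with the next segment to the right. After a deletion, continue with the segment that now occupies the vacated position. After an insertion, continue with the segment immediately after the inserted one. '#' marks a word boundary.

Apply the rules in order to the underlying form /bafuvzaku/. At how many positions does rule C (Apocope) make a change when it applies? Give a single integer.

A Intervocalic Voicing: [bafuvzaku] → [bavuvzagu]
B Velar Palatalization: no change — [bavuvzagu]
C Apocope: [bavuvzagu] → [bavuvzag]
D Final Devoicing: [bavuvzag] → [bavuvzak]
Rule C changed 1 position(s).

1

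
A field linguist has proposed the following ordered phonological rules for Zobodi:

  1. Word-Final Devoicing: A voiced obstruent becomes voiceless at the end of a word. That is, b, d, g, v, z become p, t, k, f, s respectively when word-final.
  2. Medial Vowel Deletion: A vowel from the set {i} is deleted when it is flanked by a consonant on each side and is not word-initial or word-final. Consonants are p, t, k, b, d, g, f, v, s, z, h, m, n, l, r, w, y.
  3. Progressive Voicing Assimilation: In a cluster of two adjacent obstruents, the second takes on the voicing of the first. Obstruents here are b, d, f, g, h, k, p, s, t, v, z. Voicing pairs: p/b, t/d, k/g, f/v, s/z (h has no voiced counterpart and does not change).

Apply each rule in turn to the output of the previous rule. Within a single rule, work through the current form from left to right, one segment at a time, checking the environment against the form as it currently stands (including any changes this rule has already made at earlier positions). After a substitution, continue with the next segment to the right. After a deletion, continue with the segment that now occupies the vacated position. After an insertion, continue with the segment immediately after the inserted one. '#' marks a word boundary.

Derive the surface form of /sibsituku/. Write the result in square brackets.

[spstuku]

1 Word-Final Devoicing: no change — [sibsituku]
2 Medial Vowel Deletion: [sibsituku] → [sbstuku]
3 Progressive Voicing Assimilation: [sbstuku] → [spstuku]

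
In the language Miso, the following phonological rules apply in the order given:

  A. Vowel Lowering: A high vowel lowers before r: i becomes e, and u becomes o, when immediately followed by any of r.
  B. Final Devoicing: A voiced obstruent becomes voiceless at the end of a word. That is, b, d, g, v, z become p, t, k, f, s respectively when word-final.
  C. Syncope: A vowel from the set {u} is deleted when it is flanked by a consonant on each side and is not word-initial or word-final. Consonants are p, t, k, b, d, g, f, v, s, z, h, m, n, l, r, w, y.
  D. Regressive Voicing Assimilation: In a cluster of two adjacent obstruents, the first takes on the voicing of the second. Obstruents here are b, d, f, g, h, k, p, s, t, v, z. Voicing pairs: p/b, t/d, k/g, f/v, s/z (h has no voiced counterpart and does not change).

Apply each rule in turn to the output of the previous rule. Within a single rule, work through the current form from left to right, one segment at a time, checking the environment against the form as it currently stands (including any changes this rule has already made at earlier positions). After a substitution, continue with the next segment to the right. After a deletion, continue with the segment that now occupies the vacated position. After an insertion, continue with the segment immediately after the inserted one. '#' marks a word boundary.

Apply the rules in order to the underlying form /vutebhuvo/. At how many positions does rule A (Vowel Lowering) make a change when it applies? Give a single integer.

A Vowel Lowering: no change — [vutebhuvo]
B Final Devoicing: no change — [vutebhuvo]
C Syncope: [vutebhuvo] → [vtebhvo]
D Regressive Voicing Assimilation: [vtebhvo] → [ftephvo]
Rule A changed 0 position(s).

0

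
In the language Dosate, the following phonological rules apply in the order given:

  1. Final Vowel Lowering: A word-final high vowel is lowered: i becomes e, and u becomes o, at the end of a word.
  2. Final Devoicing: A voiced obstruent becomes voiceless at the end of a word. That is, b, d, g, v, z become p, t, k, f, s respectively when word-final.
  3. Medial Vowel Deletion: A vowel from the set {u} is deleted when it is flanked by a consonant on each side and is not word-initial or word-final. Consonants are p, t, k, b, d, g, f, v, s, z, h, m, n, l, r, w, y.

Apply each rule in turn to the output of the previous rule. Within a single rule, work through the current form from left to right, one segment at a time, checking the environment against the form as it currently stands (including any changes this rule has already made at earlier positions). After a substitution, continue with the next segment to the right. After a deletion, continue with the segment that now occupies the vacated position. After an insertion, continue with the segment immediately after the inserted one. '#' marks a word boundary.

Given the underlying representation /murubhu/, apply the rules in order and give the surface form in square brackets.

1 Final Vowel Lowering: [murubhu] → [murubho]
2 Final Devoicing: no change — [murubho]
3 Medial Vowel Deletion: [murubho] → [mrbho]

[mrbho]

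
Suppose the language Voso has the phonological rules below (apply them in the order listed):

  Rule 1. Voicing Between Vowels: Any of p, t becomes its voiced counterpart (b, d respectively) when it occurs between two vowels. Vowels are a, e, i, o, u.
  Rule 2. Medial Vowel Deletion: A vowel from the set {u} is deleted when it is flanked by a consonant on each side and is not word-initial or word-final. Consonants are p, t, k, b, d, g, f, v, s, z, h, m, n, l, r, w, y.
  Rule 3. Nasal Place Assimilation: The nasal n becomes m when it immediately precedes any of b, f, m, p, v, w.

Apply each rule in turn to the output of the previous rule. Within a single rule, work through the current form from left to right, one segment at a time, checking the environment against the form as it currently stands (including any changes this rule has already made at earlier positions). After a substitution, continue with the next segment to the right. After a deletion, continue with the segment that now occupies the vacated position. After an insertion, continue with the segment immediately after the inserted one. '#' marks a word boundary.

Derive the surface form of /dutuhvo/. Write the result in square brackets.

[ddhvo]

Rule 1 Voicing Between Vowels: [dutuhvo] → [duduhvo]
Rule 2 Medial Vowel Deletion: [duduhvo] → [ddhvo]
Rule 3 Nasal Place Assimilation: no change — [ddhvo]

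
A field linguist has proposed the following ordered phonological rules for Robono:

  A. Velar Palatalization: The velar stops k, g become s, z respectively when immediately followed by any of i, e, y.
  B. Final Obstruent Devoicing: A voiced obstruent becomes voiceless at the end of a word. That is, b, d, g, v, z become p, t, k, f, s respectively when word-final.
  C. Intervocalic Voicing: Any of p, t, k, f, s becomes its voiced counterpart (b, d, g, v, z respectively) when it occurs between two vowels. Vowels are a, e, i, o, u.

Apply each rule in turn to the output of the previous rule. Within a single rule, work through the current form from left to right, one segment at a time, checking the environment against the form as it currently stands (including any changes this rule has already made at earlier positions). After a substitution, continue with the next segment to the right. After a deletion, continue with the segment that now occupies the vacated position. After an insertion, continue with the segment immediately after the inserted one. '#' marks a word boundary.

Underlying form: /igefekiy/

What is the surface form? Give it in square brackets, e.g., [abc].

A Velar Palatalization: [igefekiy] → [izefesiy]
B Final Obstruent Devoicing: no change — [izefesiy]
C Intervocalic Voicing: [izefesiy] → [izeveziy]

[izeveziy]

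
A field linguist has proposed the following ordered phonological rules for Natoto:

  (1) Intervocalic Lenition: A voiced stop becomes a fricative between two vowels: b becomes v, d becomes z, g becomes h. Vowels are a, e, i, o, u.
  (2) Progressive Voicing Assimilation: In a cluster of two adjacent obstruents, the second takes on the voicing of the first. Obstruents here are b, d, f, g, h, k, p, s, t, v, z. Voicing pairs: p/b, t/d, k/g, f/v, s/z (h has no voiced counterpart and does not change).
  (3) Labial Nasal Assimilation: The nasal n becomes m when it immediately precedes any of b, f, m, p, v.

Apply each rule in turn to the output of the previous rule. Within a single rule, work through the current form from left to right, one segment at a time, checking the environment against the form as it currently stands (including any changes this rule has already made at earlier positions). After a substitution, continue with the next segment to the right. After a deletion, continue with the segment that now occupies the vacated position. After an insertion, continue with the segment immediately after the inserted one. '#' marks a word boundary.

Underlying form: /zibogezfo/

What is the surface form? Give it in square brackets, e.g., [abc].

(1) Intervocalic Lenition: [zibogezfo] → [zivohezfo]
(2) Progressive Voicing Assimilation: [zivohezfo] → [zivohezvo]
(3) Labial Nasal Assimilation: no change — [zivohezvo]

[zivohezvo]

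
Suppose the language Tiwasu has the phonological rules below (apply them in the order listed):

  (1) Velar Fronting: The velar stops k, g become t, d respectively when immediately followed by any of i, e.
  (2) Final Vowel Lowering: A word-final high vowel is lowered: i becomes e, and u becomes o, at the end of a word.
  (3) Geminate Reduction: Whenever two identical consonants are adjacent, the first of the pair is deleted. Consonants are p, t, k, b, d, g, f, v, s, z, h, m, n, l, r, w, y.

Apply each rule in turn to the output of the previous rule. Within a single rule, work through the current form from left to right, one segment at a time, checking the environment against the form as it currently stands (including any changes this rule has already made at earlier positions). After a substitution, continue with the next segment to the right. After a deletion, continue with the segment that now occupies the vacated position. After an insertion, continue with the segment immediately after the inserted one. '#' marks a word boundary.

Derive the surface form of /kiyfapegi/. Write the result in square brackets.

(1) Velar Fronting: [kiyfapegi] → [tiyfapedi]
(2) Final Vowel Lowering: [tiyfapedi] → [tiyfapede]
(3) Geminate Reduction: no change — [tiyfapede]

[tiyfapede]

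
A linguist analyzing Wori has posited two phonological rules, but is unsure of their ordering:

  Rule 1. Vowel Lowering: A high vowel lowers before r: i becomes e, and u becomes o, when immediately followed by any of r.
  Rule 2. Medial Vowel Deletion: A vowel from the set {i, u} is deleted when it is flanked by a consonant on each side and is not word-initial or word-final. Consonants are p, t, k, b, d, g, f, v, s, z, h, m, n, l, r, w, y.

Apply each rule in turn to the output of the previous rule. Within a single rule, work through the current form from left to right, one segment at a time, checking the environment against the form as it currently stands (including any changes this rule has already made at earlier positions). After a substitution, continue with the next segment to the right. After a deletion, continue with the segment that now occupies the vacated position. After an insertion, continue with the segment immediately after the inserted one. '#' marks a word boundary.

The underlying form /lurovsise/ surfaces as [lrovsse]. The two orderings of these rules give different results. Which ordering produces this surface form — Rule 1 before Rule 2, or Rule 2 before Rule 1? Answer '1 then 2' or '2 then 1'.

2 then 1

Order 1 then 2:
  1 Vowel Lowering: [lurovsise] → [lorovsise]
  2 Medial Vowel Deletion: [lorovsise] → [lorovsse]
  result: [lorovsse]
Order 2 then 1:
  2 Medial Vowel Deletion: [lurovsise] → [lrovsse]
  1 Vowel Lowering: no change — [lrovsse]
  result: [lrovsse]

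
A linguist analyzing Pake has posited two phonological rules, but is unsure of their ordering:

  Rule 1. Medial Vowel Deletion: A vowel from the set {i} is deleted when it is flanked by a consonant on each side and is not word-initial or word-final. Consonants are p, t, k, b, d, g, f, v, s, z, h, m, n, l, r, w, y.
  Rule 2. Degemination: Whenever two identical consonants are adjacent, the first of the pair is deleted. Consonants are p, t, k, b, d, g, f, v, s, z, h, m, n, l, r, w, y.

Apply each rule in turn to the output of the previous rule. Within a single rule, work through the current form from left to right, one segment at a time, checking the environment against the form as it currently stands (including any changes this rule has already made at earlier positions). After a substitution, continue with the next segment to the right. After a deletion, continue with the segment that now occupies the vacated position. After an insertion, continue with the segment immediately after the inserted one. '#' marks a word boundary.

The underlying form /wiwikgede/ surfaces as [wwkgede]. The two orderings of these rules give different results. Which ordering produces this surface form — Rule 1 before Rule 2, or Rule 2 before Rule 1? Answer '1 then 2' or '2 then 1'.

Order 1 then 2:
  1 Medial Vowel Deletion: [wiwikgede] → [wwkgede]
  2 Degemination: [wwkgede] → [wkgede]
  result: [wkgede]
Order 2 then 1:
  2 Degemination: no change — [wiwikgede]
  1 Medial Vowel Deletion: [wiwikgede] → [wwkgede]
  result: [wwkgede]

2 then 1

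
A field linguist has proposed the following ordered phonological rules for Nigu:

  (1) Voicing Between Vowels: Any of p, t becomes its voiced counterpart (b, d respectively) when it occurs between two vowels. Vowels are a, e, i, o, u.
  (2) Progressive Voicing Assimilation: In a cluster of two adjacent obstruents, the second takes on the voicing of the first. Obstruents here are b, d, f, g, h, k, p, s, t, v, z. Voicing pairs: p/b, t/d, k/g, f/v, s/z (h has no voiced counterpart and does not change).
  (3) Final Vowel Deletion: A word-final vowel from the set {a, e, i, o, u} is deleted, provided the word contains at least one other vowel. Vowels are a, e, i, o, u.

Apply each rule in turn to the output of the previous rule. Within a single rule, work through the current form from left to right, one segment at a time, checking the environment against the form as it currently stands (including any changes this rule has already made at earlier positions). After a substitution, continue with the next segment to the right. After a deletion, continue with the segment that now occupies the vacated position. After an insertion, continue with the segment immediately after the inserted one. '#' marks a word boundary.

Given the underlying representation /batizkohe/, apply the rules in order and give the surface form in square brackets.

[badizgoh]

(1) Voicing Between Vowels: [batizkohe] → [badizkohe]
(2) Progressive Voicing Assimilation: [badizkohe] → [badizgohe]
(3) Final Vowel Deletion: [badizgohe] → [badizgoh]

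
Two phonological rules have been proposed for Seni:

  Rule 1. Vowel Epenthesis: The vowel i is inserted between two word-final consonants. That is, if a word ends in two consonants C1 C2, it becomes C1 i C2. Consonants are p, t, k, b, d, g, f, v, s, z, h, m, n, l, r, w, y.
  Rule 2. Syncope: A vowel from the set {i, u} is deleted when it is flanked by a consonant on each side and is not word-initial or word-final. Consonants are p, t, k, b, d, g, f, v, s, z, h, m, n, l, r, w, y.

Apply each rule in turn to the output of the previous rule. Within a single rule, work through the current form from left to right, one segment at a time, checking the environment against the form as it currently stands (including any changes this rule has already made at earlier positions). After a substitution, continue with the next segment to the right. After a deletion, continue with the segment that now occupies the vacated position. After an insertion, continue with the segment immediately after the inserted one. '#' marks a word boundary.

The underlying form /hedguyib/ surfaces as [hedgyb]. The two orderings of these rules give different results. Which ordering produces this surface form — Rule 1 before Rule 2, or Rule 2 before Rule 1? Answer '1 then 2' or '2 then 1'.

1 then 2

Order 1 then 2:
  1 Vowel Epenthesis: no change — [hedguyib]
  2 Syncope: [hedguyib] → [hedgyb]
  result: [hedgyb]
Order 2 then 1:
  2 Syncope: [hedguyib] → [hedgyb]
  1 Vowel Epenthesis: [hedgyb] → [hedgyib]
  result: [hedgyib]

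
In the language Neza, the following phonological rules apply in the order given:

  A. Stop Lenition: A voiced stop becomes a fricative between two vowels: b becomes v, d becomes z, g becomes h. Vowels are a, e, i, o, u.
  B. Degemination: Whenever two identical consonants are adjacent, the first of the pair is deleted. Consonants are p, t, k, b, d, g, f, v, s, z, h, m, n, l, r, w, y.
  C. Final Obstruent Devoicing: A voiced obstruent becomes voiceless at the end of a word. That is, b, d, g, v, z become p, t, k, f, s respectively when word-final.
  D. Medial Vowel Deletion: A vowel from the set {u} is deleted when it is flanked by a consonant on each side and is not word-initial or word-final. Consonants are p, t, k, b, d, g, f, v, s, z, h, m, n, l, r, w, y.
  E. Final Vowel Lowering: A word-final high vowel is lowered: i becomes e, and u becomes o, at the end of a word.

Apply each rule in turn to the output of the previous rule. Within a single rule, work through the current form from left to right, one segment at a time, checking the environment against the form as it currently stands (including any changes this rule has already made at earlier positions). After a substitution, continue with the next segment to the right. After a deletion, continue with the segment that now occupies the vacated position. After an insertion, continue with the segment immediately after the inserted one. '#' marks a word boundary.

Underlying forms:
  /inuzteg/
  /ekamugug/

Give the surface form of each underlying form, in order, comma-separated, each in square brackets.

[inztek], [ekamhk]

/inuzteg/:
  A Stop Lenition: no change — [inuzteg]
  B Degemination: no change — [inuzteg]
  C Final Obstruent Devoicing: [inuzteg] → [inuztek]
  D Medial Vowel Deletion: [inuztek] → [inztek]
  E Final Vowel Lowering: no change — [inztek]
/ekamugug/:
  A Stop Lenition: [ekamugug] → [ekamuhug]
  B Degemination: no change — [ekamuhug]
  C Final Obstruent Devoicing: [ekamuhug] → [ekamuhuk]
  D Medial Vowel Deletion: [ekamuhuk] → [ekamhk]
  E Final Vowel Lowering: no change — [ekamhk]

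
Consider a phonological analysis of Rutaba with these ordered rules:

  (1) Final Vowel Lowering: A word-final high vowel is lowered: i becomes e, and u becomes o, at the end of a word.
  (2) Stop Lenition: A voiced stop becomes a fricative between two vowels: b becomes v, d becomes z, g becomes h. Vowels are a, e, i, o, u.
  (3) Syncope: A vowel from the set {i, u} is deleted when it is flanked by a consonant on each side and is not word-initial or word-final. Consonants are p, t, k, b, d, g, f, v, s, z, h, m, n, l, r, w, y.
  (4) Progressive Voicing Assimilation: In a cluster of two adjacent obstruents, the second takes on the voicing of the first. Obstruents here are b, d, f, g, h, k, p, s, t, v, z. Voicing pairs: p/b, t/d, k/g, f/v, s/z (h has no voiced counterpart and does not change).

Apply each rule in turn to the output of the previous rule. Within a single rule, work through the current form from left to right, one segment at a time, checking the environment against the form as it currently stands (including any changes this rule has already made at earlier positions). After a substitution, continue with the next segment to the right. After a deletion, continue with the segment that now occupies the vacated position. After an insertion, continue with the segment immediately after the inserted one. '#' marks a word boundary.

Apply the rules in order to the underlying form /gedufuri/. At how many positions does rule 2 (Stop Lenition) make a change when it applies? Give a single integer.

(1) Final Vowel Lowering: [gedufuri] → [gedufure]
(2) Stop Lenition: [gedufure] → [gezufure]
(3) Syncope: [gezufure] → [gezfre]
(4) Progressive Voicing Assimilation: [gezfre] → [gezvre]
Rule 2 changed 1 position(s).

1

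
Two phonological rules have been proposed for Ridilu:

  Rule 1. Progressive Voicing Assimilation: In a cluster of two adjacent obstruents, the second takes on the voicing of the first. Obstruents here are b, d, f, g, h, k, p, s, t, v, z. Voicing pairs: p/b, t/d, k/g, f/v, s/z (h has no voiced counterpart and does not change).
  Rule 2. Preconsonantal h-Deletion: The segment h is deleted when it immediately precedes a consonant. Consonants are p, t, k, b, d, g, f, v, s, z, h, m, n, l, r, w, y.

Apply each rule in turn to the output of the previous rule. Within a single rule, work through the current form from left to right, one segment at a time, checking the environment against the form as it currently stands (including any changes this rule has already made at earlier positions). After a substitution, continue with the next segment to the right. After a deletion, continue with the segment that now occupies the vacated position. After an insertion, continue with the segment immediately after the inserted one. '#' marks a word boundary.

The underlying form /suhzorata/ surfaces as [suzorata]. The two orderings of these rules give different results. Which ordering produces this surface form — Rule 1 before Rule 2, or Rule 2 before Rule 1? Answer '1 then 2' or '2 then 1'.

2 then 1

Order 1 then 2:
  1 Progressive Voicing Assimilation: [suhzorata] → [suhsorata]
  2 Preconsonantal h-Deletion: [suhsorata] → [susorata]
  result: [susorata]
Order 2 then 1:
  2 Preconsonantal h-Deletion: [suhzorata] → [suzorata]
  1 Progressive Voicing Assimilation: no change — [suzorata]
  result: [suzorata]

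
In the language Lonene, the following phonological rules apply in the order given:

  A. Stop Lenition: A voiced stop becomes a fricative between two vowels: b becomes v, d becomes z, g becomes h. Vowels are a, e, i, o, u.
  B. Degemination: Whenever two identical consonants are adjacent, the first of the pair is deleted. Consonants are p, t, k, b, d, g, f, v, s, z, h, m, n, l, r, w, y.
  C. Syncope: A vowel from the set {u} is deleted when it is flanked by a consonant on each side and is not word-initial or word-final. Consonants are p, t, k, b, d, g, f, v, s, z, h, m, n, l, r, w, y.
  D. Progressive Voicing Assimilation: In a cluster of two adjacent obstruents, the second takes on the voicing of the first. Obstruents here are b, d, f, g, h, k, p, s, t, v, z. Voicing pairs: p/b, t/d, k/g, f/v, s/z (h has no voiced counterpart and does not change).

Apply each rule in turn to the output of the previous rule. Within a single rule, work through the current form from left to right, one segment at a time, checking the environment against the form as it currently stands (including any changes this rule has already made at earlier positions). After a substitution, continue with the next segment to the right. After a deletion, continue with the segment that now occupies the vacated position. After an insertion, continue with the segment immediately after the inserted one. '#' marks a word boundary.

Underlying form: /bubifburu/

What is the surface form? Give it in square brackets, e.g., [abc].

A Stop Lenition: [bubifburu] → [buvifburu]
B Degemination: no change — [buvifburu]
C Syncope: [buvifburu] → [bvifbru]
D Progressive Voicing Assimilation: [bvifbru] → [bvifpru]

[bvifpru]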